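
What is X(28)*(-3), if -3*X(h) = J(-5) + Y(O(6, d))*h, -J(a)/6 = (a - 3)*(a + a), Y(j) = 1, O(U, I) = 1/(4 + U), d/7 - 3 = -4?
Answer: -452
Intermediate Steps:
d = -7 (d = 21 + 7*(-4) = 21 - 28 = -7)
J(a) = -12*a*(-3 + a) (J(a) = -6*(a - 3)*(a + a) = -6*(-3 + a)*2*a = -12*a*(-3 + a))
X(h) = 160 - h/3 (X(h) = -(12*(-5)*(3 - 1*(-5)) + 1*h)/3 = -(12*(-5)*(3 + 5) + h)/3 = -(12*(-5)*8 + h)/3 = -(-480 + h)/3 = 160 - h/3)
X(28)*(-3) = (160 - 1/3*28)*(-3) = (160 - 28/3)*(-3) = (452/3)*(-3) = -452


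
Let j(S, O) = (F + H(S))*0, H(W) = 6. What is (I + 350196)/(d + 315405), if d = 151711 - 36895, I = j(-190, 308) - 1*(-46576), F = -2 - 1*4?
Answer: 396772/430221 ≈ 0.92225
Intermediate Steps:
F = -6 (F = -2 - 4 = -6)
j(S, O) = 0 (j(S, O) = (-6 + 6)*0 = 0*0 = 0)
I = 46576 (I = 0 - 1*(-46576) = 0 + 46576 = 46576)
d = 114816
(I + 350196)/(d + 315405) = (46576 + 350196)/(114816 + 315405) = 396772/430221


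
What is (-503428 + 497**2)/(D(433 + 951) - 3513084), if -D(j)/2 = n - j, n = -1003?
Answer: 256419/3508310 ≈ 0.073089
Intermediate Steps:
D(j) = 2006 + 2*j (D(j) = -2*(-1003 - j) = 2006 + 2*j)
(-503428 + 497**2)/(D(433 + 951) - 3513084) = (-503428 + 497**2)/((2006 + 2*(433 + 951)) - 3513084) = (-503428 + 247009)/((2006 + 2*1384) - 3513084) = -256419/((2006 + 2768) - 3513084) = -256419/(4774 - 3513084) = -256419/(-3508310) = -256419*(-1/3508310) = 256419/3508310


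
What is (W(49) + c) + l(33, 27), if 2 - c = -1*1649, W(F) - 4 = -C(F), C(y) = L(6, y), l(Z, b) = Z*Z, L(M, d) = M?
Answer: 2738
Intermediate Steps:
l(Z, b) = Z**2
C(y) = 6
W(F) = -2 (W(F) = 4 - 1*6 = 4 - 6 = -2)
c = 1651 (c = 2 - (-1)*1649 = 2 - 1*(-1649) = 2 + 1649 = 1651)
(W(49) + c) + l(33, 27) = (-2 + 1651) + 33**2 = 1649 + 1089 = 2738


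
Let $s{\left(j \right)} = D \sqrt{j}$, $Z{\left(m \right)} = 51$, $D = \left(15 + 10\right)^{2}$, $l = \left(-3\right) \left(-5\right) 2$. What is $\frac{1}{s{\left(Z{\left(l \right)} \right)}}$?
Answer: $\frac{\sqrt{51}}{31875} \approx 0.00022404$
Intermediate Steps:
$l = 30$ ($l = 15 \cdot 2 = 30$)
$D = 625$ ($D = 25^{2} = 625$)
$s{\left(j \right)} = 625 \sqrt{j}$
$\frac{1}{s{\left(Z{\left(l \right)} \right)}} = \frac{1}{625 \sqrt{51}} = \frac{\sqrt{51}}{31875}$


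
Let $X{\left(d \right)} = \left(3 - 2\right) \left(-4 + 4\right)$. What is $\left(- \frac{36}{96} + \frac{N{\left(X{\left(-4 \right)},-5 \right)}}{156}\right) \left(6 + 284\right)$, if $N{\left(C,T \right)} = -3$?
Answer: $- \frac{5945}{52} \approx -114.33$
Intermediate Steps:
$X{\left(d \right)} = 0$ ($X{\left(d \right)} = 1 \cdot 0 = 0$)
$\left(- \frac{36}{96} + \frac{N{\left(X{\left(-4 \right)},-5 \right)}}{156}\right) \left(6 + 284\right) = \left(- \frac{36}{96} - \frac{3}{156}\right) \left(6 + 284\right) = \left(\left(-36\right) \frac{1}{96} - \frac{1}{52}\right) 290 = \left(- \frac{3}{8} - \frac{1}{52}\right) 290 = \left(- \frac{41}{104}\right) 290 = - \frac{5945}{52}$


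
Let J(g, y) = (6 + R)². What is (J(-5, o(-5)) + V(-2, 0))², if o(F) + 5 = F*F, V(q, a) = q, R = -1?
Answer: 529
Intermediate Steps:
o(F) = -5 + F² (o(F) = -5 + F*F = -5 + F²)
J(g, y) = 25 (J(g, y) = (6 - 1)² = 5² = 25)
(J(-5, o(-5)) + V(-2, 0))² = (25 - 2)² = 23² = 529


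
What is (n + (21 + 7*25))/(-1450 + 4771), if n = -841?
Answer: -215/1107 ≈ -0.19422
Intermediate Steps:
(n + (21 + 7*25))/(-1450 + 4771) = (-841 + (21 + 7*25))/(-1450 + 4771) = (-841 + (21 + 175))/3321 = (-841 + 196)*(1/3321) = -645*1/3321 = -215/1107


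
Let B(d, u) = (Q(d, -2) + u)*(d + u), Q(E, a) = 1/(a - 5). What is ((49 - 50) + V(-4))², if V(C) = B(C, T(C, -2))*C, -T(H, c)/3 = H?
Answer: 7091569/49 ≈ 1.4473e+5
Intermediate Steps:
T(H, c) = -3*H
Q(E, a) = 1/(-5 + a)
B(d, u) = (-⅐ + u)*(d + u) (B(d, u) = (1/(-5 - 2) + u)*(d + u) = (1/(-7) + u)*(d + u) = (-⅐ + u)*(d + u))
V(C) = C*(6*C² + 2*C/7) (V(C) = ((-3*C)² - C/7 - (-3)*C/7 + C*(-3*C))*C = (9*C² - C/7 + 3*C/7 - 3*C²)*C = (6*C² + 2*C/7)*C = C*(6*C² + 2*C/7))
((49 - 50) + V(-4))² = ((49 - 50) + (-4)²*(2/7 + 6*(-4)))² = (-1 + 16*(2/7 - 24))² = (-1 + 16*(-166/7))² = (-1 - 2656/7)² = (-2663/7)² = 7091569/49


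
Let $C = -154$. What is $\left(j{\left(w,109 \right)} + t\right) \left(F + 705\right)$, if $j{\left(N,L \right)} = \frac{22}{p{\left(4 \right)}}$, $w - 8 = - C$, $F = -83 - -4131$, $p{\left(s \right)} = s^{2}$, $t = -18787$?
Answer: $- \frac{714304605}{8} \approx -8.9288 \cdot 10^{7}$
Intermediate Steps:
$F = 4048$ ($F = -83 + 4131 = 4048$)
$w = 162$ ($w = 8 - -154 = 8 + 154 = 162$)
$j{\left(N,L \right)} = \frac{11}{8}$ ($j{\left(N,L \right)} = \frac{22}{4^{2}} = \frac{22}{16} = 22 \cdot \frac{1}{16} = \frac{11}{8}$)
$\left(j{\left(w,109 \right)} + t\right) \left(F + 705\right) = \left(\frac{11}{8} - 18787\right) \left(4048 + 705\right) = \left(- \frac{150285}{8}\right) 4753 = - \frac{714304605}{8}$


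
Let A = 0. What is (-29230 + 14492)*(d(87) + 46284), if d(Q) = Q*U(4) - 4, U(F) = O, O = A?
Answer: -682074640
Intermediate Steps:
O = 0
U(F) = 0
d(Q) = -4 (d(Q) = Q*0 - 4 = 0 - 4 = -4)
(-29230 + 14492)*(d(87) + 46284) = (-29230 + 14492)*(-4 + 46284) = -14738*46280 = -682074640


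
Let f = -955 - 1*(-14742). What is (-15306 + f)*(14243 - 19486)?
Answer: 7964117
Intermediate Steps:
f = 13787 (f = -955 + 14742 = 13787)
(-15306 + f)*(14243 - 19486) = (-15306 + 13787)*(14243 - 19486) = -1519*(-5243) = 7964117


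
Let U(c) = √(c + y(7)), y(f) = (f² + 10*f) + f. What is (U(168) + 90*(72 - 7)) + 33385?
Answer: 39235 + 7*√6 ≈ 39252.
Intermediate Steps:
y(f) = f² + 11*f
U(c) = √(126 + c) (U(c) = √(c + 7*(11 + 7)) = √(c + 7*18) = √(c + 126) = √(126 + c))
(U(168) + 90*(72 - 7)) + 33385 = (√(126 + 168) + 90*(72 - 7)) + 33385 = (√294 + 90*65) + 33385 = (7*√6 + 5850) + 33385 = (5850 + 7*√6) + 33385 = 39235 + 7*√6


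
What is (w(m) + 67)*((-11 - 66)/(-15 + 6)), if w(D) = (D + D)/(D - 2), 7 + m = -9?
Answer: 47663/81 ≈ 588.43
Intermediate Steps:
m = -16 (m = -7 - 9 = -16)
w(D) = 2*D/(-2 + D) (w(D) = (2*D)/(-2 + D) = 2*D/(-2 + D))
(w(m) + 67)*((-11 - 66)/(-15 + 6)) = (2*(-16)/(-2 - 16) + 67)*((-11 - 66)/(-15 + 6)) = (2*(-16)/(-18) + 67)*(-77/(-9)) = (2*(-16)*(-1/18) + 67)*(-77*(-⅑)) = (16/9 + 67)*(77/9) = (619/9)*(77/9) = 47663/81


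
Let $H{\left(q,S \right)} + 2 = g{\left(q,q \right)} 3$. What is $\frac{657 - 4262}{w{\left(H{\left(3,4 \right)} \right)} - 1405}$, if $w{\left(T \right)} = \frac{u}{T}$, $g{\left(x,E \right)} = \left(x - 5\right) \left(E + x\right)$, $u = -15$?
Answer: $\frac{3914}{1525} \approx 2.5666$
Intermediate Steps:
$g{\left(x,E \right)} = \left(-5 + x\right) \left(E + x\right)$
$H{\left(q,S \right)} = -2 - 30 q + 6 q^{2}$ ($H{\left(q,S \right)} = -2 + \left(q^{2} - 5 q - 5 q + q q\right) 3 = -2 + \left(q^{2} - 5 q - 5 q + q^{2}\right) 3 = -2 + \left(- 10 q + 2 q^{2}\right) 3 = -2 + \left(- 30 q + 6 q^{2}\right) = -2 - 30 q + 6 q^{2}$)
$w{\left(T \right)} = - \frac{15}{T}$
$\frac{657 - 4262}{w{\left(H{\left(3,4 \right)} \right)} - 1405} = \frac{657 - 4262}{- \frac{15}{-2 - 90 + 6 \cdot 3^{2}} - 1405} = - \frac{3605}{- \frac{15}{-2 - 90 + 6 \cdot 9} - 1405} = - \frac{3605}{- \frac{15}{-2 - 90 + 54} - 1405} = - \frac{3605}{- \frac{15}{-38} - 1405} = - \frac{3605}{\left(-15\right) \left(- \frac{1}{38}\right) - 1405} = - \frac{3605}{\frac{15}{38} - 1405} = - \frac{3605}{- \frac{53375}{38}} = \left(-3605\right) \left(- \frac{38}{53375}\right) = \frac{3914}{1525}$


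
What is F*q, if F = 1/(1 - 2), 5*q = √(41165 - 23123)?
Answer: -√18042/5 ≈ -26.864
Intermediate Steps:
q = √18042/5 (q = √(41165 - 23123)/5 = √18042/5 ≈ 26.864)
F = -1 (F = 1/(-1) = -1)
F*q = -√18042/5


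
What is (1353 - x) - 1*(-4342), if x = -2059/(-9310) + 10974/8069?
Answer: 427703229039/75122390 ≈ 5693.4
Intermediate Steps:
x = 118782011/75122390 (x = -2059*(-1/9310) + 10974*(1/8069) = 2059/9310 + 10974/8069 = 118782011/75122390 ≈ 1.5812)
(1353 - x) - 1*(-4342) = (1353 - 1*118782011/75122390) - 1*(-4342) = (1353 - 118782011/75122390) + 4342 = 101521811659/75122390 + 4342 = 427703229039/75122390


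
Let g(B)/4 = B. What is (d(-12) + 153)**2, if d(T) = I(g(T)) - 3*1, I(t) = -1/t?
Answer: 51854401/2304 ≈ 22506.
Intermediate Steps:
g(B) = 4*B
d(T) = -3 - 1/(4*T) (d(T) = -1/(4*T) - 3*1 = -1/(4*T) - 3 = -3 - 1/(4*T))
(d(-12) + 153)**2 = ((-3 - 1/4/(-12)) + 153)**2 = ((-3 - 1/4*(-1/12)) + 153)**2 = ((-3 + 1/48) + 153)**2 = (-143/48 + 153)**2 = (7201/48)**2 = 51854401/2304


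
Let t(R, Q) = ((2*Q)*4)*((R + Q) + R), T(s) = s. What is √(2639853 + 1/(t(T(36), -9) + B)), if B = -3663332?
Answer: √8878654332033218701/1833934 ≈ 1624.8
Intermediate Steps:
t(R, Q) = 8*Q*(Q + 2*R) (t(R, Q) = (8*Q)*((Q + R) + R) = (8*Q)*(Q + 2*R) = 8*Q*(Q + 2*R))
√(2639853 + 1/(t(T(36), -9) + B)) = √(2639853 + 1/(8*(-9)*(-9 + 2*36) - 3663332)) = √(2639853 + 1/(8*(-9)*(-9 + 72) - 3663332)) = √(2639853 + 1/(8*(-9)*63 - 3663332)) = √(2639853 + 1/(-4536 - 3663332)) = √(2639853 + 1/(-3667868)) = √(2639853 - 1/3667868) = √(9682632343403/3667868) = √8878654332033218701/1833934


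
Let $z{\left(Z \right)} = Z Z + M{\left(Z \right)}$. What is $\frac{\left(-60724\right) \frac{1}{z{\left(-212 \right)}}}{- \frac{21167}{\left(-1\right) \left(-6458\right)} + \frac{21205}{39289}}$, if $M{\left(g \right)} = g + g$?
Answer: $\frac{1925925131761}{3865940795745} \approx 0.49818$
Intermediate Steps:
$M{\left(g \right)} = 2 g$
$z{\left(Z \right)} = Z^{2} + 2 Z$ ($z{\left(Z \right)} = Z Z + 2 Z = Z^{2} + 2 Z$)
$\frac{\left(-60724\right) \frac{1}{z{\left(-212 \right)}}}{- \frac{21167}{\left(-1\right) \left(-6458\right)} + \frac{21205}{39289}} = \frac{\left(-60724\right) \frac{1}{\left(-212\right) \left(2 - 212\right)}}{- \frac{21167}{\left(-1\right) \left(-6458\right)} + \frac{21205}{39289}} = \frac{\left(-60724\right) \frac{1}{\left(-212\right) \left(-210\right)}}{- \frac{21167}{6458} + 21205 \cdot \frac{1}{39289}} = \frac{\left(-60724\right) \frac{1}{44520}}{\left(-21167\right) \frac{1}{6458} + \frac{21205}{39289}} = \frac{\left(-60724\right) \frac{1}{44520}}{- \frac{21167}{6458} + \frac{21205}{39289}} = - \frac{15181}{11130 \left(- \frac{694688373}{253728362}\right)} = \left(- \frac{15181}{11130}\right) \left(- \frac{253728362}{694688373}\right) = \frac{1925925131761}{3865940795745}$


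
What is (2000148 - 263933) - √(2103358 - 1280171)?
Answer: 1736215 - √823187 ≈ 1.7353e+6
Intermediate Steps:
(2000148 - 263933) - √(2103358 - 1280171) = 1736215 - √823187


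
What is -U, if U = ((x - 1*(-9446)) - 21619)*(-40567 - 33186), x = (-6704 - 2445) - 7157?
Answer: -2100411687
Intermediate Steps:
x = -16306 (x = -9149 - 7157 = -16306)
U = 2100411687 (U = ((-16306 - 1*(-9446)) - 21619)*(-40567 - 33186) = ((-16306 + 9446) - 21619)*(-73753) = (-6860 - 21619)*(-73753) = -28479*(-73753) = 2100411687)
-U = -1*2100411687 = -2100411687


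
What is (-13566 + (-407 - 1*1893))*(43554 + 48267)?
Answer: -1456831986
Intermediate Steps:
(-13566 + (-407 - 1*1893))*(43554 + 48267) = (-13566 + (-407 - 1893))*91821 = (-13566 - 2300)*91821 = -15866*91821 = -1456831986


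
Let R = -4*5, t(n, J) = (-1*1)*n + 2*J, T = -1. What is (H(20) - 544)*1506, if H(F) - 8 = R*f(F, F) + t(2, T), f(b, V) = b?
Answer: -1415640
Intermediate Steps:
t(n, J) = -n + 2*J
R = -20
H(F) = 4 - 20*F (H(F) = 8 + (-20*F + (-1*2 + 2*(-1))) = 8 + (-20*F + (-2 - 2)) = 8 + (-20*F - 4) = 8 + (-4 - 20*F) = 4 - 20*F)
(H(20) - 544)*1506 = ((4 - 20*20) - 544)*1506 = ((4 - 400) - 544)*1506 = (-396 - 544)*1506 = -940*1506 = -1415640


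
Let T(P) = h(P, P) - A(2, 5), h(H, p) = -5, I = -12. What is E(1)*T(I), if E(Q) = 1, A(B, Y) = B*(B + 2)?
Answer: -13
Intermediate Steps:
A(B, Y) = B*(2 + B)
T(P) = -13 (T(P) = -5 - 2*(2 + 2) = -5 - 2*4 = -5 - 1*8 = -5 - 8 = -13)
E(1)*T(I) = 1*(-13) = -13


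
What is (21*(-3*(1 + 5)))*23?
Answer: -8694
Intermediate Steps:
(21*(-3*(1 + 5)))*23 = (21*(-3*6))*23 = (21*(-18))*23 = -378*23 = -8694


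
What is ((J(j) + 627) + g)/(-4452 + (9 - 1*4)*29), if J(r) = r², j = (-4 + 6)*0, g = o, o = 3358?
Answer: -3985/4307 ≈ -0.92524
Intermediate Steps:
g = 3358
j = 0 (j = 2*0 = 0)
((J(j) + 627) + g)/(-4452 + (9 - 1*4)*29) = ((0² + 627) + 3358)/(-4452 + (9 - 1*4)*29) = ((0 + 627) + 3358)/(-4452 + (9 - 4)*29) = (627 + 3358)/(-4452 + 5*29) = 3985/(-4452 + 145) = 3985/(-4307) = 3985*(-1/4307) = -3985/4307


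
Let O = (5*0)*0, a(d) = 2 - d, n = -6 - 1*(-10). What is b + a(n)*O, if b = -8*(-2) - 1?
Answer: 15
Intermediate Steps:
b = 15 (b = 16 - 1 = 15)
n = 4 (n = -6 + 10 = 4)
O = 0 (O = 0*0 = 0)
b + a(n)*O = 15 + (2 - 1*4)*0 = 15 + (2 - 4)*0 = 15 - 2*0 = 15 + 0 = 15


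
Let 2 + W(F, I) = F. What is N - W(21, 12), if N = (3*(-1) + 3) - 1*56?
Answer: -75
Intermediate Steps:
W(F, I) = -2 + F
N = -56 (N = (-3 + 3) - 56 = 0 - 56 = -56)
N - W(21, 12) = -56 - (-2 + 21) = -56 - 1*19 = -56 - 19 = -75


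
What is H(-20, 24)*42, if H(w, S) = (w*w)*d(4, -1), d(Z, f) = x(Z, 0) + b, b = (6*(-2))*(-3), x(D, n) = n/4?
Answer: 604800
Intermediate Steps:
x(D, n) = n/4 (x(D, n) = n*(¼) = n/4)
b = 36 (b = -12*(-3) = 36)
d(Z, f) = 36 (d(Z, f) = (¼)*0 + 36 = 0 + 36 = 36)
H(w, S) = 36*w² (H(w, S) = (w*w)*36 = w²*36 = 36*w²)
H(-20, 24)*42 = (36*(-20)²)*42 = (36*400)*42 = 14400*42 = 604800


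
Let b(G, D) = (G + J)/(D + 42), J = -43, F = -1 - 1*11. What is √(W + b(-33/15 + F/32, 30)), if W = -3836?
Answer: I*√55247515/120 ≈ 61.941*I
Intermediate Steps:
F = -12 (F = -1 - 11 = -12)
b(G, D) = (-43 + G)/(42 + D) (b(G, D) = (G - 43)/(D + 42) = (-43 + G)/(42 + D))
√(W + b(-33/15 + F/32, 30)) = √(-3836 + (-43 + (-33/15 - 12/32))/(42 + 30)) = √(-3836 + (-43 + (-33*1/15 - 12*1/32))/72) = √(-3836 + (-43 + (-11/5 - 3/8))/72) = √(-3836 + (-43 - 103/40)/72) = √(-3836 + (1/72)*(-1823/40)) = √(-3836 - 1823/2880) = √(-11049503/2880) = I*√55247515/120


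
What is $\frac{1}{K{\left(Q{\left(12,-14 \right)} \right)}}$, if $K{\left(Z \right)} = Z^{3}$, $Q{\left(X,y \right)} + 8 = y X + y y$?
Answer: $\frac{1}{8000} \approx 0.000125$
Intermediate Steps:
$Q{\left(X,y \right)} = -8 + y^{2} + X y$ ($Q{\left(X,y \right)} = -8 + \left(y X + y y\right) = -8 + \left(X y + y^{2}\right) = -8 + \left(y^{2} + X y\right) = -8 + y^{2} + X y$)
$\frac{1}{K{\left(Q{\left(12,-14 \right)} \right)}} = \frac{1}{\left(-8 + \left(-14\right)^{2} + 12 \left(-14\right)\right)^{3}} = \frac{1}{\left(-8 + 196 - 168\right)^{3}} = \frac{1}{20^{3}} = \frac{1}{8000}$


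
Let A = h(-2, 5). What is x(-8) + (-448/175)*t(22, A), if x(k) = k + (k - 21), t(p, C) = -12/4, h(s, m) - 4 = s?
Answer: -733/25 ≈ -29.320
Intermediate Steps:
h(s, m) = 4 + s
A = 2 (A = 4 - 2 = 2)
t(p, C) = -3 (t(p, C) = -12*¼ = -3)
x(k) = -21 + 2*k (x(k) = k + (-21 + k) = -21 + 2*k)
x(-8) + (-448/175)*t(22, A) = (-21 + 2*(-8)) - 448/175*(-3) = (-21 - 16) - 448*1/175*(-3) = -37 - 64/25*(-3) = -37 + 192/25 = -733/25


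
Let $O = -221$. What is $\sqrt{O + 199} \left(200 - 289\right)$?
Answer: $- 89 i \sqrt{22} \approx - 417.45 i$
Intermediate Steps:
$\sqrt{O + 199} \left(200 - 289\right) = \sqrt{-221 + 199} \left(200 - 289\right) = \sqrt{-22} \left(-89\right) = i \sqrt{22} \left(-89\right) = - 89 i \sqrt{22}$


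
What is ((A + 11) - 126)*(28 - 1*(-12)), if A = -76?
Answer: -7640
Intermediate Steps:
((A + 11) - 126)*(28 - 1*(-12)) = ((-76 + 11) - 126)*(28 - 1*(-12)) = (-65 - 126)*(28 + 12) = -191*40 = -7640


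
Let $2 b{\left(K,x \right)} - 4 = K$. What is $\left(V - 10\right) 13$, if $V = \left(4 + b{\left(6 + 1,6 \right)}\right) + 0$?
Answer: $- \frac{13}{2} \approx -6.5$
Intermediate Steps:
$b{\left(K,x \right)} = 2 + \frac{K}{2}$
$V = \frac{19}{2}$ ($V = \left(4 + \left(2 + \frac{6 + 1}{2}\right)\right) + 0 = \left(4 + \left(2 + \frac{1}{2} \cdot 7\right)\right) + 0 = \left(4 + \left(2 + \frac{7}{2}\right)\right) + 0 = \left(4 + \frac{11}{2}\right) + 0 = \frac{19}{2} + 0 = \frac{19}{2} \approx 9.5$)
$\left(V - 10\right) 13 = \left(\frac{19}{2} - 10\right) 13 = \left(- \frac{1}{2}\right) 13 = - \frac{13}{2}$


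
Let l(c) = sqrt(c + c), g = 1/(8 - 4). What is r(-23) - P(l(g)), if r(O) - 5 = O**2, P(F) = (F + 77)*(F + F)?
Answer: 533 - 77*sqrt(2) ≈ 424.11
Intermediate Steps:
g = 1/4 ≈ 0.25000
l(c) = sqrt(2)*sqrt(c) (l(c) = sqrt(2*c) = sqrt(2)*sqrt(c))
P(F) = 2*F*(77 + F) (P(F) = (77 + F)*(2*F) = 2*F*(77 + F))
r(O) = 5 + O**2
r(-23) - P(l(g)) = (5 + (-23)**2) - 2*sqrt(2)*sqrt(1/4)*(77 + sqrt(2)*sqrt(1/4)) = (5 + 529) - 2*sqrt(2)*(1/2)*(77 + sqrt(2)*(1/2)) = 534 - 2*sqrt(2)/2*(77 + sqrt(2)/2) = 534 - sqrt(2)*(77 + sqrt(2)/2)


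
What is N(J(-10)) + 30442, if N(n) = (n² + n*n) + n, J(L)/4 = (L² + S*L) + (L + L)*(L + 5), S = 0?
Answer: 1311242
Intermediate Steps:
J(L) = 4*L² + 8*L*(5 + L) (J(L) = 4*((L² + 0*L) + (L + L)*(L + 5)) = 4*((L² + 0) + (2*L)*(5 + L)) = 4*(L² + 2*L*(5 + L)) = 4*L² + 8*L*(5 + L))
N(n) = n + 2*n² (N(n) = (n² + n²) + n = 2*n² + n = n + 2*n²)
N(J(-10)) + 30442 = (4*(-10)*(10 + 3*(-10)))*(1 + 2*(4*(-10)*(10 + 3*(-10)))) + 30442 = (4*(-10)*(10 - 30))*(1 + 2*(4*(-10)*(10 - 30))) + 30442 = (4*(-10)*(-20))*(1 + 2*(4*(-10)*(-20))) + 30442 = 800*(1 + 2*800) + 30442 = 800*(1 + 1600) + 30442 = 800*1601 + 30442 = 1280800 + 30442 = 1311242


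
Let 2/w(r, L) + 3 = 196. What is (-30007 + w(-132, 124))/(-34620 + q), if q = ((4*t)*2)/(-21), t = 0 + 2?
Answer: 121618329/140317948 ≈ 0.86673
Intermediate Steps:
w(r, L) = 2/193 (w(r, L) = 2/(-3 + 196) = 2/193)
t = 2
q = -16/21 (q = ((4*2)*2)/(-21) = -8*2/21 = -1/21*16 = -16/21 ≈ -0.76190)
(-30007 + w(-132, 124))/(-34620 + q) = (-30007 + 2/193)/(-34620 - 16/21) = -5791349/(193*(-727036/21)) = -5791349/193*(-21/727036) = 121618329/140317948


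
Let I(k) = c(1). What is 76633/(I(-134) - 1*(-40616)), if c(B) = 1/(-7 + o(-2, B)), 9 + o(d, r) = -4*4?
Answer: 2452256/1299711 ≈ 1.8868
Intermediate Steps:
o(d, r) = -25 (o(d, r) = -9 - 4*4 = -9 - 16 = -25)
c(B) = -1/32 (c(B) = 1/(-7 - 25) = 1/(-32) = -1/32)
I(k) = -1/32
76633/(I(-134) - 1*(-40616)) = 76633/(-1/32 - 1*(-40616)) = 76633/(-1/32 + 40616) = 76633/(1299711/32) = 76633*(32/1299711) = 2452256/1299711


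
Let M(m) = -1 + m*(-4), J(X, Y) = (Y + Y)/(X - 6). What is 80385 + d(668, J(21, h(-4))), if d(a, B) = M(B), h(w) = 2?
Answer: 1205744/15 ≈ 80383.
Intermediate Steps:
J(X, Y) = 2*Y/(-6 + X) (J(X, Y) = (2*Y)/(-6 + X) = 2*Y/(-6 + X))
M(m) = -1 - 4*m
d(a, B) = -1 - 4*B
80385 + d(668, J(21, h(-4))) = 80385 + (-1 - 8*2/(-6 + 21)) = 80385 + (-1 - 8*2/15) = 80385 + (-1 - 4*4/15) = 80385 + (-1 - 16/15) = 80385 - 31/15 = 1205744/15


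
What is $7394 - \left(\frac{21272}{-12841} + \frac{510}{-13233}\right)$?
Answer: $\frac{418904381256}{56641651} \approx 7395.7$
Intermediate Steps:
$7394 - \left(\frac{21272}{-12841} + \frac{510}{-13233}\right) = 7394 - \left(21272 \left(- \frac{1}{12841}\right) + 510 \left(- \frac{1}{13233}\right)\right) = 7394 - \left(- \frac{21272}{12841} - \frac{170}{4411}\right) = 7394 - - \frac{96013762}{56641651} = 7394 + \frac{96013762}{56641651} = \frac{418904381256}{56641651}$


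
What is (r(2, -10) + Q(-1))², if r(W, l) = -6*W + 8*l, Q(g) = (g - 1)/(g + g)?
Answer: 8281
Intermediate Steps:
Q(g) = (-1 + g)/(2*g) (Q(g) = (-1 + g)/((2*g)) = (-1 + g)*(1/(2*g)) = (-1 + g)/(2*g))
(r(2, -10) + Q(-1))² = ((-6*2 + 8*(-10)) + (½)*(-1 - 1)/(-1))² = ((-12 - 80) + (½)*(-1)*(-2))² = (-92 + 1)² = (-91)² = 8281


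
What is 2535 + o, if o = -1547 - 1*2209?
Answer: -1221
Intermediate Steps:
o = -3756 (o = -1547 - 2209 = -3756)
2535 + o = 2535 - 3756 = -1221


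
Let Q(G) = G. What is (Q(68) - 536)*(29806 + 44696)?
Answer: -34866936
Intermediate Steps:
(Q(68) - 536)*(29806 + 44696) = (68 - 536)*(29806 + 44696) = -468*74502 = -34866936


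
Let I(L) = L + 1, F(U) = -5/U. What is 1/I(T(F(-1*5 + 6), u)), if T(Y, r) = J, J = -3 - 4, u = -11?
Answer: -⅙ ≈ -0.16667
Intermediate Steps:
J = -7
T(Y, r) = -7
I(L) = 1 + L
1/I(T(F(-1*5 + 6), u)) = 1/(1 - 7) = 1/(-6) = -⅙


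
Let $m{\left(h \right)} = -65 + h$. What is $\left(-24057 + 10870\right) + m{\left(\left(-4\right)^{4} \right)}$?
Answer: $-12996$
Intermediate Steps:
$\left(-24057 + 10870\right) + m{\left(\left(-4\right)^{4} \right)} = \left(-24057 + 10870\right) - \left(65 - \left(-4\right)^{4}\right) = -13187 + \left(-65 + 256\right) = -13187 + 191 = -12996$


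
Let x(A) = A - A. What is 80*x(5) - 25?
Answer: -25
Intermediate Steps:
x(A) = 0
80*x(5) - 25 = 80*0 - 25 = 0 - 25 = -25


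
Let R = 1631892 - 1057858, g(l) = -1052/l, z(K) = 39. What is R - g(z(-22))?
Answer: 22388378/39 ≈ 5.7406e+5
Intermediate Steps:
R = 574034
R - g(z(-22)) = 574034 - (-1052)/39 = 574034 - 1*(-1052/39) = 574034 + 1052/39 = 22388378/39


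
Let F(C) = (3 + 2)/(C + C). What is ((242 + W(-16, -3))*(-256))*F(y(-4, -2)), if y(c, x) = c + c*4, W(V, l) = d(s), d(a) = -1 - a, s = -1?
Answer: 7744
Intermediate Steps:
W(V, l) = 0 (W(V, l) = -1 - 1*(-1) = -1 + 1 = 0)
y(c, x) = 5*c (y(c, x) = c + 4*c = 5*c)
F(C) = 5/(2*C) (F(C) = 5/((2*C)) = 5*(1/(2*C)) = 5/(2*C))
((242 + W(-16, -3))*(-256))*F(y(-4, -2)) = ((242 + 0)*(-256))*(5/(2*((5*(-4))))) = (242*(-256))*((5/2)/(-20)) = -154880*(-1)/20 = -61952*(-1/8) = 7744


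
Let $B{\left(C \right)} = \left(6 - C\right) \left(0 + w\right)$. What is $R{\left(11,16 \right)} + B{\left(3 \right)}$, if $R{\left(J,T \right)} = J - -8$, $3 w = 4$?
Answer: $23$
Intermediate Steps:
$w = \frac{4}{3}$ ($w = \frac{1}{3} \cdot 4 = \frac{4}{3} \approx 1.3333$)
$R{\left(J,T \right)} = 8 + J$ ($R{\left(J,T \right)} = J + 8 = 8 + J$)
$B{\left(C \right)} = 8 - \frac{4 C}{3}$ ($B{\left(C \right)} = \left(6 - C\right) \left(0 + \frac{4}{3}\right) = \left(6 - C\right) \frac{4}{3} = 8 - \frac{4 C}{3}$)
$R{\left(11,16 \right)} + B{\left(3 \right)} = \left(8 + 11\right) + \left(8 - 4\right) = 19 + \left(8 - 4\right) = 19 + 4 = 23$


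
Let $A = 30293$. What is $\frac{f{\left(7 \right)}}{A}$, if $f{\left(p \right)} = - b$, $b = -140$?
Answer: $\frac{140}{30293} \approx 0.0046215$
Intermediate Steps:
$f{\left(p \right)} = 140$ ($f{\left(p \right)} = \left(-1\right) \left(-140\right) = 140$)
$\frac{f{\left(7 \right)}}{A} = \frac{140}{30293}$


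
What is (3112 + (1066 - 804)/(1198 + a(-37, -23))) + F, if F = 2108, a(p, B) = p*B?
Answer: 10696042/2049 ≈ 5220.1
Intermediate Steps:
a(p, B) = B*p
(3112 + (1066 - 804)/(1198 + a(-37, -23))) + F = (3112 + (1066 - 804)/(1198 - 23*(-37))) + 2108 = (3112 + 262/(1198 + 851)) + 2108 = (3112 + 262/2049) + 2108 = 6376750/2049 + 2108 = 10696042/2049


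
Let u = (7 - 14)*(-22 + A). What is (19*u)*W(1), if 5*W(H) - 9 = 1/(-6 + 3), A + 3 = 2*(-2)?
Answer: 100282/15 ≈ 6685.5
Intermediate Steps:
A = -7 (A = -3 + 2*(-2) = -3 - 4 = -7)
W(H) = 26/15 (W(H) = 9/5 + 1/(5*(-6 + 3)) = 9/5 + (⅕)/(-3) = 9/5 + (⅕)*(-⅓) = 9/5 - 1/15 = 26/15)
u = 203 (u = (7 - 14)*(-22 - 7) = -7*(-29) = 203)
(19*u)*W(1) = (19*203)*(26/15) = 3857*(26/15) = 100282/15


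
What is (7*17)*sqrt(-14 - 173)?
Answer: 119*I*sqrt(187) ≈ 1627.3*I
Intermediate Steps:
(7*17)*sqrt(-14 - 173) = 119*sqrt(-187) = 119*(I*sqrt(187)) = 119*I*sqrt(187)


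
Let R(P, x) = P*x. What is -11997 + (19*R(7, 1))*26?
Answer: -8539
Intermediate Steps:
-11997 + (19*R(7, 1))*26 = -11997 + (19*(7*1))*26 = -11997 + (19*7)*26 = -11997 + 133*26 = -11997 + 3458 = -8539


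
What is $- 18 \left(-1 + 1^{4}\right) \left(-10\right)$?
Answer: $0$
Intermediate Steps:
$- 18 \left(-1 + 1^{4}\right) \left(-10\right) = - 18 \left(-1 + 1\right) \left(-10\right) = \left(-18\right) 0 \left(-10\right) = 0 \left(-10\right) = 0$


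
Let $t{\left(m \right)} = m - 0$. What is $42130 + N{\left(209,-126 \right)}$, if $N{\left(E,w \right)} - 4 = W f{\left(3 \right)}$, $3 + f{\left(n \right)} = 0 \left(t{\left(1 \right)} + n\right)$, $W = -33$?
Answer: $42233$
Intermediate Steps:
$t{\left(m \right)} = m$ ($t{\left(m \right)} = m + 0 = m$)
$f{\left(n \right)} = -3$ ($f{\left(n \right)} = -3 + 0 \left(1 + n\right) = -3 + 0 = -3$)
$N{\left(E,w \right)} = 103$ ($N{\left(E,w \right)} = 4 - -99 = 4 + 99 = 103$)
$42130 + N{\left(209,-126 \right)} = 42130 + 103 = 42233$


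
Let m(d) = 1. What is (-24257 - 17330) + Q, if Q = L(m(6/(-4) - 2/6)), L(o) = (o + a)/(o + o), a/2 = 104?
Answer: -82965/2 ≈ -41483.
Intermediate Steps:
a = 208 (a = 2*104 = 208)
L(o) = (208 + o)/(2*o) (L(o) = (o + 208)/(o + o) = (208 + o)/((2*o)) = (208 + o)*(1/(2*o)) = (208 + o)/(2*o))
Q = 209/2 (Q = (½)*(208 + 1)/1 = (½)*1*209 = 209/2 ≈ 104.50)
(-24257 - 17330) + Q = (-24257 - 17330) + 209/2 = -41587 + 209/2 = -82965/2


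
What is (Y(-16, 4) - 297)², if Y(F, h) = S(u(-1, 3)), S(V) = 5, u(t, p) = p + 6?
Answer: 85264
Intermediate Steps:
u(t, p) = 6 + p
Y(F, h) = 5
(Y(-16, 4) - 297)² = (5 - 297)² = (-292)² = 85264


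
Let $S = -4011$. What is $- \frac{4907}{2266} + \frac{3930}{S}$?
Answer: $- \frac{9529119}{3029642} \approx -3.1453$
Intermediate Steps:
$- \frac{4907}{2266} + \frac{3930}{S} = - \frac{4907}{2266} + \frac{3930}{-4011} = \left(-4907\right) \frac{1}{2266} + 3930 \left(- \frac{1}{4011}\right) = - \frac{4907}{2266} - \frac{1310}{1337} = - \frac{9529119}{3029642}$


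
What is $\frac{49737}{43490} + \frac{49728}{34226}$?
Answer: $\frac{1932484641}{744244370} \approx 2.5966$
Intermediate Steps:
$\frac{49737}{43490} + \frac{49728}{34226} = 49737 \cdot \frac{1}{43490} + 49728 \cdot \frac{1}{34226} = \frac{49737}{43490} + \frac{24864}{17113} = \frac{1932484641}{744244370}$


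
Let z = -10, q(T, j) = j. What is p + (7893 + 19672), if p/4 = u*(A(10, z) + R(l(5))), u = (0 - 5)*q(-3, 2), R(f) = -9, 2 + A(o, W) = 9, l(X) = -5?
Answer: 27645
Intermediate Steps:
A(o, W) = 7 (A(o, W) = -2 + 9 = 7)
u = -10 (u = (0 - 5)*2 = -5*2 = -10)
p = 80 (p = 4*(-10*(7 - 9)) = 4*(-10*(-2)) = 4*20 = 80)
p + (7893 + 19672) = 80 + (7893 + 19672) = 80 + 27565 = 27645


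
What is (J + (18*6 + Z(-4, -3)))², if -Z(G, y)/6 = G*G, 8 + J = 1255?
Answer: 1585081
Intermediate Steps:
J = 1247 (J = -8 + 1255 = 1247)
Z(G, y) = -6*G² (Z(G, y) = -6*G*G = -6*G²)
(J + (18*6 + Z(-4, -3)))² = (1247 + (18*6 - 6*(-4)²))² = (1247 + (108 - 6*16))² = (1247 + (108 - 96))² = (1247 + 12)² = 1259² = 1585081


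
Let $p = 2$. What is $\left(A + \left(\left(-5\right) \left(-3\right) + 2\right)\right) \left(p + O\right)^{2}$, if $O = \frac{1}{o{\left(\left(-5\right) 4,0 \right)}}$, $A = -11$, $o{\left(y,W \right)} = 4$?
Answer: $\frac{243}{8} \approx 30.375$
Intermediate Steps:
$O = \frac{1}{4} \approx 0.25$
$\left(A + \left(\left(-5\right) \left(-3\right) + 2\right)\right) \left(p + O\right)^{2} = \left(-11 + \left(\left(-5\right) \left(-3\right) + 2\right)\right) \left(2 + \frac{1}{4}\right)^{2} = \left(-11 + \left(15 + 2\right)\right) \left(\frac{9}{4}\right)^{2} = \left(-11 + 17\right) \frac{81}{16} = 6 \cdot \frac{81}{16} = \frac{243}{8}$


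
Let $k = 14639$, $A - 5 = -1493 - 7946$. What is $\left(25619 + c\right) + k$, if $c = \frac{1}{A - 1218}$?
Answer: $\frac{428828215}{10652} \approx 40258.0$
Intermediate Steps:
$A = -9434$ ($A = 5 - 9439 = -9434$)
$c = - \frac{1}{10652}$ ($c = \frac{1}{-9434 - 1218} = \frac{1}{-10652} = - \frac{1}{10652} \approx -9.3879 \cdot 10^{-5}$)
$\left(25619 + c\right) + k = \left(25619 - \frac{1}{10652}\right) + 14639 = \frac{272893587}{10652} + 14639 = \frac{428828215}{10652}$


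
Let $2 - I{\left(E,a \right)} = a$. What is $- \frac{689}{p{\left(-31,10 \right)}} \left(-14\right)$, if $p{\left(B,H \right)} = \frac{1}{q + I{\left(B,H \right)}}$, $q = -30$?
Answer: $-366548$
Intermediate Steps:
$I{\left(E,a \right)} = 2 - a$
$p{\left(B,H \right)} = \frac{1}{-28 - H}$ ($p{\left(B,H \right)} = \frac{1}{-30 - \left(-2 + H\right)} = \frac{1}{-28 - H}$)
$- \frac{689}{p{\left(-31,10 \right)}} \left(-14\right) = - \frac{689}{\left(-1\right) \frac{1}{28 + 10}} \left(-14\right) = - \frac{689}{\left(-1\right) \frac{1}{38}} \left(-14\right) = - \frac{689}{- \frac{1}{38}} \left(-14\right) = \left(-689\right) \left(-38\right) \left(-14\right) = 26182 \left(-14\right) = -366548$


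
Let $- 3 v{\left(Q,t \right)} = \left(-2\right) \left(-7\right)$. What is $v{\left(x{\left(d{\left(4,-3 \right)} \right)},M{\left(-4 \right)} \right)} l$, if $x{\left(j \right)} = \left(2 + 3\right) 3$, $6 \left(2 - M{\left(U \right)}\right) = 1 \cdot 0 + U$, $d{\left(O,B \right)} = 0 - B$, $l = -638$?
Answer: $\frac{8932}{3} \approx 2977.3$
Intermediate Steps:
$d{\left(O,B \right)} = - B$
$M{\left(U \right)} = 2 - \frac{U}{6}$ ($M{\left(U \right)} = 2 - \frac{1 \cdot 0 + U}{6} = 2 - \frac{0 + U}{6} = 2 - \frac{U}{6}$)
$x{\left(j \right)} = 15$ ($x{\left(j \right)} = 5 \cdot 3 = 15$)
$v{\left(Q,t \right)} = - \frac{14}{3}$ ($v{\left(Q,t \right)} = - \frac{\left(-2\right) \left(-7\right)}{3} = \left(- \frac{1}{3}\right) 14 = - \frac{14}{3}$)
$v{\left(x{\left(d{\left(4,-3 \right)} \right)},M{\left(-4 \right)} \right)} l = \left(- \frac{14}{3}\right) \left(-638\right) = \frac{8932}{3}$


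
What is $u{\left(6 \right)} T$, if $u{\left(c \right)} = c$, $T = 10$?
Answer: $60$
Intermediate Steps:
$u{\left(6 \right)} T = 6 \cdot 10 = 60$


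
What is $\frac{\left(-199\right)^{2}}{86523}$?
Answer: $\frac{39601}{86523} \approx 0.45769$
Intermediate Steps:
$\frac{\left(-199\right)^{2}}{86523} = 39601 \cdot \frac{1}{86523} = \frac{39601}{86523}$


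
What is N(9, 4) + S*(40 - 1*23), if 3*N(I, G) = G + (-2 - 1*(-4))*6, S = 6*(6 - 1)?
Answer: 1546/3 ≈ 515.33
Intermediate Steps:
S = 30 (S = 6*5 = 30)
N(I, G) = 4 + G/3 (N(I, G) = (G + (-2 - 1*(-4))*6)/3 = (G + (-2 + 4)*6)/3 = (G + 2*6)/3 = (G + 12)/3 = (12 + G)/3 = 4 + G/3)
N(9, 4) + S*(40 - 1*23) = (4 + (⅓)*4) + 30*(40 - 1*23) = (4 + 4/3) + 30*(40 - 23) = 16/3 + 30*17 = 16/3 + 510 = 1546/3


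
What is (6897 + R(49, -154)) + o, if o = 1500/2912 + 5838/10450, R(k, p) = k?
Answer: 26425279207/3803800 ≈ 6947.1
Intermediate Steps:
o = 4084407/3803800 (o = 1500*(1/2912) + 5838*(1/10450) = 375/728 + 2919/5225 = 4084407/3803800 ≈ 1.0738)
(6897 + R(49, -154)) + o = (6897 + 49) + 4084407/3803800 = 6946 + 4084407/3803800 = 26425279207/3803800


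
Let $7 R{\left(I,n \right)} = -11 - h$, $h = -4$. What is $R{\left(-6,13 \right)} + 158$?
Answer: $157$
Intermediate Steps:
$R{\left(I,n \right)} = -1$ ($R{\left(I,n \right)} = \frac{-11 - -4}{7} = \frac{-11 + 4}{7} = \frac{1}{7} \left(-7\right) = -1$)
$R{\left(-6,13 \right)} + 158 = -1 + 158 = 157$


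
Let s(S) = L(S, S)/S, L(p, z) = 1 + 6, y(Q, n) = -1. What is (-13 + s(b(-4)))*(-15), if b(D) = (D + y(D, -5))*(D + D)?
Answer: 1539/8 ≈ 192.38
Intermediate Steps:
b(D) = 2*D*(-1 + D) (b(D) = (D - 1)*(D + D) = (-1 + D)*(2*D) = 2*D*(-1 + D))
L(p, z) = 7
s(S) = 7/S
(-13 + s(b(-4)))*(-15) = (-13 + 7/((2*(-4)*(-1 - 4))))*(-15) = (-13 + 7/((2*(-4)*(-5))))*(-15) = (-13 + 7/40)*(-15) = -513/40*(-15) = 1539/8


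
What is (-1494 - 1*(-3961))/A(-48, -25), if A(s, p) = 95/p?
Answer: -12335/19 ≈ -649.21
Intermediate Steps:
(-1494 - 1*(-3961))/A(-48, -25) = (-1494 - 1*(-3961))/((95/(-25))) = (-1494 + 3961)/((95*(-1/25))) = 2467/(-19/5) = 2467*(-5/19) = -12335/19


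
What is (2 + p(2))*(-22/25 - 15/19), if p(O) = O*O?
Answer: -4758/475 ≈ -10.017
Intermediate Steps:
p(O) = O²
(2 + p(2))*(-22/25 - 15/19) = (2 + 2²)*(-22/25 - 15/19) = (2 + 4)*(-22*1/25 - 15*1/19) = 6*(-22/25 - 15/19) = 6*(-793/475) = -4758/475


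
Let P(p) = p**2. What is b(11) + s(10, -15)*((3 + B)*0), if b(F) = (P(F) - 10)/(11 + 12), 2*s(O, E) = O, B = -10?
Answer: 111/23 ≈ 4.8261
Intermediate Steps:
s(O, E) = O/2
b(F) = -10/23 + F**2/23 (b(F) = (F**2 - 10)/(11 + 12) = (-10 + F**2)/23 = (-10 + F**2)*(1/23) = -10/23 + F**2/23)
b(11) + s(10, -15)*((3 + B)*0) = (-10/23 + (1/23)*11**2) + ((1/2)*10)*((3 - 10)*0) = (-10/23 + (1/23)*121) + 5*(-7*0) = (-10/23 + 121/23) + 5*0 = 111/23 + 0 = 111/23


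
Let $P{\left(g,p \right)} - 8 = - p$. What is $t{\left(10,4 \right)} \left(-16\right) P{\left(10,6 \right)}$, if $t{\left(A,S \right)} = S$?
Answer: $-128$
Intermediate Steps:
$P{\left(g,p \right)} = 8 - p$
$t{\left(10,4 \right)} \left(-16\right) P{\left(10,6 \right)} = 4 \left(-16\right) \left(8 - 6\right) = - 64 \left(8 - 6\right) = \left(-64\right) 2 = -128$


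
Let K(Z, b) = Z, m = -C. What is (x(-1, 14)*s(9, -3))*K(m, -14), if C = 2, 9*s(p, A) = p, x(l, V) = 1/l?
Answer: 2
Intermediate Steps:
s(p, A) = p/9
m = -2 (m = -1*2 = -2)
(x(-1, 14)*s(9, -3))*K(m, -14) = (((1/9)*9)/(-1))*(-2) = -1*1*(-2) = -1*(-2) = 2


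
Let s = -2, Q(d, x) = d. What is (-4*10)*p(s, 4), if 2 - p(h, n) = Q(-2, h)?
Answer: -160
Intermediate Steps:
p(h, n) = 4 (p(h, n) = 2 - 1*(-2) = 2 + 2 = 4)
(-4*10)*p(s, 4) = -4*10*4 = -40*4 = -160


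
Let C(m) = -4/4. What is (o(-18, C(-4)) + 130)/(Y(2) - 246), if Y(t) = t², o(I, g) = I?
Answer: -56/121 ≈ -0.46281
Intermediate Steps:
C(m) = -1 (C(m) = -4*¼ = -1)
(o(-18, C(-4)) + 130)/(Y(2) - 246) = (-18 + 130)/(2² - 246) = 112/(4 - 246) = 112/(-242) = 112*(-1/242) = -56/121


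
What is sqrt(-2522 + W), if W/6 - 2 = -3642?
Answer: I*sqrt(24362) ≈ 156.08*I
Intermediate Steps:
W = -21840 (W = 12 + 6*(-3642) = 12 - 21852 = -21840)
sqrt(-2522 + W) = sqrt(-2522 - 21840) = sqrt(-24362) = I*sqrt(24362)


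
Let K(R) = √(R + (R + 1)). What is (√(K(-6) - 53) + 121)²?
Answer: (121 + √(-53 + I*√11))² ≈ 14643.0 + 1766.0*I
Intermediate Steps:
K(R) = √(1 + 2*R) (K(R) = √(R + (1 + R)) = √(1 + 2*R))
(√(K(-6) - 53) + 121)² = (√(√(1 + 2*(-6)) - 53) + 121)² = (√(√(1 - 12) - 53) + 121)² = (√(√(-11) - 53) + 121)² = (√(I*√11 - 53) + 121)² = (√(-53 + I*√11) + 121)² = (121 + √(-53 + I*√11))²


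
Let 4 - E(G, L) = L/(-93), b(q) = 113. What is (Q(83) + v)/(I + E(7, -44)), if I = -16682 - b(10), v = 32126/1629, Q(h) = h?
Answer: -5187323/847952601 ≈ -0.0061175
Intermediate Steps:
v = 32126/1629 (v = 32126*(1/1629) = 32126/1629 ≈ 19.721)
E(G, L) = 4 + L/93 (E(G, L) = 4 - L/(-93) = 4 - L*(-1)/93 = 4 - (-1)*L/93 = 4 + L/93)
I = -16795 (I = -16682 - 1*113 = -16682 - 113 = -16795)
(Q(83) + v)/(I + E(7, -44)) = (83 + 32126/1629)/(-16795 + (4 + (1/93)*(-44))) = 167333/(1629*(-16795 + (4 - 44/93))) = 167333/(1629*(-16795 + 328/93)) = 167333/(1629*(-1561607/93)) = (167333/1629)*(-93/1561607) = -5187323/847952601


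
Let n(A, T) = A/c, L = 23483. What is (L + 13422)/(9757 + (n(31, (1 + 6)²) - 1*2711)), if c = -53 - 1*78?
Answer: 966911/184599 ≈ 5.2379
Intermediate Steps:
c = -131 (c = -53 - 78 = -131)
n(A, T) = -A/131 (n(A, T) = A/(-131) = A*(-1/131) = -A/131)
(L + 13422)/(9757 + (n(31, (1 + 6)²) - 1*2711)) = (23483 + 13422)/(9757 + (-1/131*31 - 1*2711)) = 36905/(9757 + (-31/131 - 2711)) = 36905/(9757 - 355172/131) = 36905/(922995/131) = 36905*(131/922995) = 966911/184599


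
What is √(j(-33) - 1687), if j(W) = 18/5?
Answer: I*√42085/5 ≈ 41.029*I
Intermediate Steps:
j(W) = 18/5 (j(W) = 18*(⅕) = 18/5)
√(j(-33) - 1687) = √(18/5 - 1687) = √(-8417/5) = I*√42085/5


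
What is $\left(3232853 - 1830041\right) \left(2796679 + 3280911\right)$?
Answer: $8525716183080$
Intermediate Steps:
$\left(3232853 - 1830041\right) \left(2796679 + 3280911\right) = 1402812 \cdot 6077590 = 8525716183080$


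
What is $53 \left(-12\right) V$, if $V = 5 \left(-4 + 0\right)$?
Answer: $12720$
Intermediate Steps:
$V = -20$ ($V = 5 \left(-4\right) = -20$)
$53 \left(-12\right) V = 53 \left(-12\right) \left(-20\right) = \left(-636\right) \left(-20\right) = 12720$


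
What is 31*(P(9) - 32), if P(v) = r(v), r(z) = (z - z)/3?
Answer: -992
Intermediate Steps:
r(z) = 0 (r(z) = 0*(⅓) = 0)
P(v) = 0
31*(P(9) - 32) = 31*(0 - 32) = 31*(-32) = -992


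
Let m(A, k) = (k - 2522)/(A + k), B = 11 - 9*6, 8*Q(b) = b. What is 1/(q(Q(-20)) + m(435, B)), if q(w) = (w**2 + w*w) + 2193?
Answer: 392/861991 ≈ 0.00045476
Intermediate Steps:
Q(b) = b/8
B = -43 (B = 11 - 54 = -43)
m(A, k) = (-2522 + k)/(A + k)
q(w) = 2193 + 2*w**2 (q(w) = (w**2 + w**2) + 2193 = 2*w**2 + 2193 = 2193 + 2*w**2)
1/(q(Q(-20)) + m(435, B)) = 1/((2193 + 2*((1/8)*(-20))**2) + (-2522 - 43)/(435 - 43)) = 1/((2193 + 2*(-5/2)**2) - 2565/392) = 1/((2193 + 2*(25/4)) + (1/392)*(-2565)) = 1/((2193 + 25/2) - 2565/392) = 1/(4411/2 - 2565/392) = 1/(861991/392) = 392/861991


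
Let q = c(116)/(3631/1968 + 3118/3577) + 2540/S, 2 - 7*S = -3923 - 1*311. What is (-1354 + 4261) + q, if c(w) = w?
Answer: 2062903874218/698367081 ≈ 2953.9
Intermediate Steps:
S = 4236/7 (S = 2/7 - (-3923 - 1*311)/7 = 2/7 - (-3923 - 311)/7 = 2/7 - ⅐*(-4234) = 2/7 + 4234/7 = 4236/7 ≈ 605.14)
q = 32750769751/698367081 (q = 116/(3631/1968 + 3118/3577) + 2540/(4236/7) = 116/(3631*(1/1968) + 3118*(1/3577)) + 2540*(7/4236) = 116/(3631/1968 + 3118/3577) + 4445/1059 = 116/(19124311/7039536) + 4445/1059 = 116*(7039536/19124311) + 4445/1059 = 28158144/659459 + 4445/1059 = 32750769751/698367081 ≈ 46.896)
(-1354 + 4261) + q = (-1354 + 4261) + 32750769751/698367081 = 2907 + 32750769751/698367081 = 2062903874218/698367081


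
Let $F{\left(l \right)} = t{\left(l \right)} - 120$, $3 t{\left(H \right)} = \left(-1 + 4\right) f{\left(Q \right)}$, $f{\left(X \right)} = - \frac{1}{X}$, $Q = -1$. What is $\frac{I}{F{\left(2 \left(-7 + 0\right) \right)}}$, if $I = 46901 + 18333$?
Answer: $- \frac{65234}{119} \approx -548.18$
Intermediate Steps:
$I = 65234$
$t{\left(H \right)} = 1$ ($t{\left(H \right)} = \frac{\left(-1 + 4\right) \left(- \frac{1}{-1}\right)}{3} = \frac{3 \left(\left(-1\right) \left(-1\right)\right)}{3} = \frac{3 \cdot 1}{3} = \frac{1}{3} \cdot 3 = 1$)
$F{\left(l \right)} = -119$ ($F{\left(l \right)} = 1 - 120 = -119$)
$\frac{I}{F{\left(2 \left(-7 + 0\right) \right)}} = \frac{65234}{-119} = 65234 \left(- \frac{1}{119}\right) = - \frac{65234}{119}$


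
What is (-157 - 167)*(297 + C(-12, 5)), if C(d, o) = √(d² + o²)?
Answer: -100440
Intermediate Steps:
(-157 - 167)*(297 + C(-12, 5)) = (-157 - 167)*(297 + √((-12)² + 5²)) = -324*(297 + √(144 + 25)) = -324*(297 + √169) = -324*(297 + 13) = -324*310 = -100440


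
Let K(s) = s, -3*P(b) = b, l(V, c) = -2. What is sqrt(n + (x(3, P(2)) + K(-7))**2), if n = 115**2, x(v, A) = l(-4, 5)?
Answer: sqrt(13306) ≈ 115.35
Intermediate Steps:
P(b) = -b/3
x(v, A) = -2
n = 13225
sqrt(n + (x(3, P(2)) + K(-7))**2) = sqrt(13225 + (-2 - 7)**2) = sqrt(13225 + (-9)**2) = sqrt(13225 + 81) = sqrt(13306)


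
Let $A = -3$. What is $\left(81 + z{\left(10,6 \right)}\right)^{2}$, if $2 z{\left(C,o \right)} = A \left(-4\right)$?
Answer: $7569$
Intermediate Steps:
$z{\left(C,o \right)} = 6$ ($z{\left(C,o \right)} = \frac{\left(-3\right) \left(-4\right)}{2} = \frac{1}{2} \cdot 12 = 6$)
$\left(81 + z{\left(10,6 \right)}\right)^{2} = \left(81 + 6\right)^{2} = 87^{2} = 7569$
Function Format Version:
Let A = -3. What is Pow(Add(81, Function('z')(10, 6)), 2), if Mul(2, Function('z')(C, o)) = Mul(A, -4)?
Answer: 7569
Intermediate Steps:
Function('z')(C, o) = 6 (Function('z')(C, o) = Mul(Rational(1, 2), Mul(-3, -4)) = Mul(Rational(1, 2), 12) = 6)
Pow(Add(81, Function('z')(10, 6)), 2) = Pow(Add(81, 6), 2) = Pow(87, 2) = 7569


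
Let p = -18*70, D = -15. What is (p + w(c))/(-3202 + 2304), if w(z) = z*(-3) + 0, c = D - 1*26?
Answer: 1137/898 ≈ 1.2661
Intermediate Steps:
p = -1260
c = -41 (c = -15 - 1*26 = -15 - 26 = -41)
w(z) = -3*z (w(z) = -3*z + 0 = -3*z)
(p + w(c))/(-3202 + 2304) = (-1260 - 3*(-41))/(-3202 + 2304) = (-1260 + 123)/(-898) = -1137*(-1/898) = 1137/898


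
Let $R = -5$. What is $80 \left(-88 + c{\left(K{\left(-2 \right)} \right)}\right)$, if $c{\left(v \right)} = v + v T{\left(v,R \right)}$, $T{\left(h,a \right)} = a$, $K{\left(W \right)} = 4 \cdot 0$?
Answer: $-7040$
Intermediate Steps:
$K{\left(W \right)} = 0$
$c{\left(v \right)} = - 4 v$ ($c{\left(v \right)} = v + v \left(-5\right) = v - 5 v = - 4 v$)
$80 \left(-88 + c{\left(K{\left(-2 \right)} \right)}\right) = 80 \left(-88 - 0\right) = 80 \left(-88 + 0\right) = 80 \left(-88\right) = -7040$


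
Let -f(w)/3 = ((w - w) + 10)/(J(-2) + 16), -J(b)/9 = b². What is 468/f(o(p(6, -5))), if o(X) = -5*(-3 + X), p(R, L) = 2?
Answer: 312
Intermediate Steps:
J(b) = -9*b²
o(X) = 15 - 5*X
f(w) = 3/2 (f(w) = -3*((w - w) + 10)/(-9*(-2)² + 16) = -3*(0 + 10)/(-9*4 + 16) = -30/(-36 + 16) = -30/(-20) = -30*(-1)/20 = -3*(-½) = 3/2)
468/f(o(p(6, -5))) = 468/(3/2) = 468*(⅔) = 312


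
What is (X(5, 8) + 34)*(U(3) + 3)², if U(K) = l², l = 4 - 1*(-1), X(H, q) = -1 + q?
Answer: 32144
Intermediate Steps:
l = 5 (l = 4 + 1 = 5)
U(K) = 25 (U(K) = 5² = 25)
(X(5, 8) + 34)*(U(3) + 3)² = ((-1 + 8) + 34)*(25 + 3)² = (7 + 34)*28² = 41*784 = 32144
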